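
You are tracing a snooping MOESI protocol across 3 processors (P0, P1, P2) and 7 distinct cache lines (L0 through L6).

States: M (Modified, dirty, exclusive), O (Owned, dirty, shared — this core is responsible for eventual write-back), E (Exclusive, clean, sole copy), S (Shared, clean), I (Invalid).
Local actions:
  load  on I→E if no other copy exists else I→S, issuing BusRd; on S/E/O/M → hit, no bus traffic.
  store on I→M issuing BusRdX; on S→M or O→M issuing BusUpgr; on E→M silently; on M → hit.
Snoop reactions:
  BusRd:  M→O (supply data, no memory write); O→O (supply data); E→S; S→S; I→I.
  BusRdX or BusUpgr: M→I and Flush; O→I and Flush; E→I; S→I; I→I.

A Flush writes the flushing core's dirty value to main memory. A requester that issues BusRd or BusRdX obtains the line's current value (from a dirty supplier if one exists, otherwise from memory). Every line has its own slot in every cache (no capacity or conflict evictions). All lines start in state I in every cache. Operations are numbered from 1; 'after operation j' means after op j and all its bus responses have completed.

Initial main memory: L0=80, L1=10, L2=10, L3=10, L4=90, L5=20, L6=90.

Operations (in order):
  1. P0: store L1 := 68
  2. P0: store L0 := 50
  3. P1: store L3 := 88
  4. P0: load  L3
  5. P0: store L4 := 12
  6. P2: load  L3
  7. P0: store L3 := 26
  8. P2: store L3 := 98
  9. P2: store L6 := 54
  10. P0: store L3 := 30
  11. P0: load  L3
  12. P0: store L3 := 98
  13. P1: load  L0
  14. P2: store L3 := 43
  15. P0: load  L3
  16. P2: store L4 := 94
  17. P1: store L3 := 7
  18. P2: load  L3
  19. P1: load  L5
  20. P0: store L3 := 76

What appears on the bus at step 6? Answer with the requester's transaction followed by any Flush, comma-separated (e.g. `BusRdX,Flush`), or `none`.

bus = BusRd

step 1: P0: store L1 := 68  ⟶  MII  (L1)  txn=BusRdX  M[L1]=10
step 2: P0: store L0 := 50  ⟶  MII  (L0)  txn=BusRdX  M[L0]=80
step 3: P1: store L3 := 88  ⟶  IMI  (L3)  txn=BusRdX  M[L3]=10
step 4: P0: load  L3  ⟶  SOI  (L3)  txn=BusRd  M[L3]=10
step 5: P0: store L4 := 12  ⟶  MII  (L4)  txn=BusRdX  M[L4]=90
step 6: P2: load  L3  ⟶  SOS  (L3)  txn=BusRd  M[L3]=10
step 7: P0: store L3 := 26  ⟶  MII  (L3)  txn=BusUpgr+Flush  M[L3]=88
step 8: P2: store L3 := 98  ⟶  IIM  (L3)  txn=BusRdX+Flush  M[L3]=26
step 9: P2: store L6 := 54  ⟶  IIM  (L6)  txn=BusRdX  M[L6]=90
step 10: P0: store L3 := 30  ⟶  MII  (L3)  txn=BusRdX+Flush  M[L3]=98
step 11: P0: load  L3  ⟶  MII  (L3)  txn=∅  M[L3]=98
step 12: P0: store L3 := 98  ⟶  MII  (L3)  txn=∅  M[L3]=98
step 13: P1: load  L0  ⟶  OSI  (L0)  txn=BusRd  M[L0]=80
step 14: P2: store L3 := 43  ⟶  IIM  (L3)  txn=BusRdX+Flush  M[L3]=98
step 15: P0: load  L3  ⟶  SIO  (L3)  txn=BusRd  M[L3]=98
step 16: P2: store L4 := 94  ⟶  IIM  (L4)  txn=BusRdX+Flush  M[L4]=12
step 17: P1: store L3 := 7  ⟶  IMI  (L3)  txn=BusRdX+Flush  M[L3]=43
step 18: P2: load  L3  ⟶  IOS  (L3)  txn=BusRd  M[L3]=43
step 19: P1: load  L5  ⟶  IEI  (L5)  txn=BusRd  M[L5]=20
step 20: P0: store L3 := 76  ⟶  MII  (L3)  txn=BusRdX+Flush  M[L3]=7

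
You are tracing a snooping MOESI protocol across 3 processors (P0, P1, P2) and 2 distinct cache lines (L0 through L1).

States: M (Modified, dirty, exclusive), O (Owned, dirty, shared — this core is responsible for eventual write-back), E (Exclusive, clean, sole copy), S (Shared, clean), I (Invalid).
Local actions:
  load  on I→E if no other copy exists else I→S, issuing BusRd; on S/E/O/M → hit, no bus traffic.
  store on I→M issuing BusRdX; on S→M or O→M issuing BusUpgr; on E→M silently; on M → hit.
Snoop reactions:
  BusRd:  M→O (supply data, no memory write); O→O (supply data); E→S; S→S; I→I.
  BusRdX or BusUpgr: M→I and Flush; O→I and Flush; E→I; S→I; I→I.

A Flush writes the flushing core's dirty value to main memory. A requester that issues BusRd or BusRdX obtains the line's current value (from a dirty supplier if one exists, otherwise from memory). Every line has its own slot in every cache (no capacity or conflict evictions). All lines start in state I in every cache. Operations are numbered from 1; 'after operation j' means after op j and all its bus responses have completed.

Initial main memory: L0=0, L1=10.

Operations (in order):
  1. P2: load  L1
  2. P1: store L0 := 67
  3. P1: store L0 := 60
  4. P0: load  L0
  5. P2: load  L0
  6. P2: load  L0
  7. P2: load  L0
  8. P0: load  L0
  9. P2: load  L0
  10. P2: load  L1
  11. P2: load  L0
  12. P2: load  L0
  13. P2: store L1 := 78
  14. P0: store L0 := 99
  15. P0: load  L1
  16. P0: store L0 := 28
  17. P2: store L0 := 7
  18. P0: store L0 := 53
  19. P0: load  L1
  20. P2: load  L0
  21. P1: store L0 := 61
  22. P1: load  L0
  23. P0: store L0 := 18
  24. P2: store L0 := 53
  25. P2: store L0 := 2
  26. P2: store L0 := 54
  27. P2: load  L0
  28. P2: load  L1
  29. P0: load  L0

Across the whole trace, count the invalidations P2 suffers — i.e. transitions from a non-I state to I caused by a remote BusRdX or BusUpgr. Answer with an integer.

invalidations = 3

  op1 P2: load  L1 → I/I/E on L1; bus BusRd; mem=10
  op2 P1: store L0 := 67 → I/M/I on L0; bus BusRdX; mem=0
  op3 P1: store L0 := 60 → I/M/I on L0; bus (none); mem=0
  op4 P0: load  L0 → S/O/I on L0; bus BusRd; mem=0
  op5 P2: load  L0 → S/O/S on L0; bus BusRd; mem=0
  op6 P2: load  L0 → S/O/S on L0; bus (none); mem=0
  op7 P2: load  L0 → S/O/S on L0; bus (none); mem=0
  op8 P0: load  L0 → S/O/S on L0; bus (none); mem=0
  op9 P2: load  L0 → S/O/S on L0; bus (none); mem=0
  op10 P2: load  L1 → I/I/E on L1; bus (none); mem=10
  op11 P2: load  L0 → S/O/S on L0; bus (none); mem=0
  op12 P2: load  L0 → S/O/S on L0; bus (none); mem=0
  op13 P2: store L1 := 78 → I/I/M on L1; bus (none); mem=10
  op14 P0: store L0 := 99 → M/I/I on L0; bus BusUpgr Flush; mem=60
  op15 P0: load  L1 → S/I/O on L1; bus BusRd; mem=10
  op16 P0: store L0 := 28 → M/I/I on L0; bus (none); mem=60
  op17 P2: store L0 := 7 → I/I/M on L0; bus BusRdX Flush; mem=28
  op18 P0: store L0 := 53 → M/I/I on L0; bus BusRdX Flush; mem=7
  op19 P0: load  L1 → S/I/O on L1; bus (none); mem=10
  op20 P2: load  L0 → O/I/S on L0; bus BusRd; mem=7
  op21 P1: store L0 := 61 → I/M/I on L0; bus BusRdX Flush; mem=53
  op22 P1: load  L0 → I/M/I on L0; bus (none); mem=53
  op23 P0: store L0 := 18 → M/I/I on L0; bus BusRdX Flush; mem=61
  op24 P2: store L0 := 53 → I/I/M on L0; bus BusRdX Flush; mem=18
  op25 P2: store L0 := 2 → I/I/M on L0; bus (none); mem=18
  op26 P2: store L0 := 54 → I/I/M on L0; bus (none); mem=18
  op27 P2: load  L0 → I/I/M on L0; bus (none); mem=18
  op28 P2: load  L1 → S/I/O on L1; bus (none); mem=10
  op29 P0: load  L0 → S/I/O on L0; bus BusRd; mem=18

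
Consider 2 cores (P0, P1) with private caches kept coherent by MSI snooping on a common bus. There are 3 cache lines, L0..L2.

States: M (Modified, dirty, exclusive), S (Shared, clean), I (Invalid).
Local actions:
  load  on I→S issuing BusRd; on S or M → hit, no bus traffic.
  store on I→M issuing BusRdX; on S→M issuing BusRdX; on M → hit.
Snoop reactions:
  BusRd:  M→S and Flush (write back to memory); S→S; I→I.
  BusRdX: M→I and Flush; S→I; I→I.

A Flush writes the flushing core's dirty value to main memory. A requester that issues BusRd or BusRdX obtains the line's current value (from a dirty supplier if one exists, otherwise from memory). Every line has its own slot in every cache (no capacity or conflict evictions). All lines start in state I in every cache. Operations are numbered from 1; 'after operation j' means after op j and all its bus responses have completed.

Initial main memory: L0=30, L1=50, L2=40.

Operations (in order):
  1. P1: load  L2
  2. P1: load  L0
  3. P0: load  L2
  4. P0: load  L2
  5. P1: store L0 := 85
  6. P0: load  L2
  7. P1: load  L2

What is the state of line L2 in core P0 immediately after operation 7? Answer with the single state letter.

step 1: P1: load  L2  ⟶  IS  (L2)  txn=BusRd  M[L2]=40
step 2: P1: load  L0  ⟶  IS  (L0)  txn=BusRd  M[L0]=30
step 3: P0: load  L2  ⟶  SS  (L2)  txn=BusRd  M[L2]=40
step 4: P0: load  L2  ⟶  SS  (L2)  txn=∅  M[L2]=40
step 5: P1: store L0 := 85  ⟶  IM  (L0)  txn=BusRdX  M[L0]=30
step 6: P0: load  L2  ⟶  SS  (L2)  txn=∅  M[L2]=40
step 7: P1: load  L2  ⟶  SS  (L2)  txn=∅  M[L2]=40

state = S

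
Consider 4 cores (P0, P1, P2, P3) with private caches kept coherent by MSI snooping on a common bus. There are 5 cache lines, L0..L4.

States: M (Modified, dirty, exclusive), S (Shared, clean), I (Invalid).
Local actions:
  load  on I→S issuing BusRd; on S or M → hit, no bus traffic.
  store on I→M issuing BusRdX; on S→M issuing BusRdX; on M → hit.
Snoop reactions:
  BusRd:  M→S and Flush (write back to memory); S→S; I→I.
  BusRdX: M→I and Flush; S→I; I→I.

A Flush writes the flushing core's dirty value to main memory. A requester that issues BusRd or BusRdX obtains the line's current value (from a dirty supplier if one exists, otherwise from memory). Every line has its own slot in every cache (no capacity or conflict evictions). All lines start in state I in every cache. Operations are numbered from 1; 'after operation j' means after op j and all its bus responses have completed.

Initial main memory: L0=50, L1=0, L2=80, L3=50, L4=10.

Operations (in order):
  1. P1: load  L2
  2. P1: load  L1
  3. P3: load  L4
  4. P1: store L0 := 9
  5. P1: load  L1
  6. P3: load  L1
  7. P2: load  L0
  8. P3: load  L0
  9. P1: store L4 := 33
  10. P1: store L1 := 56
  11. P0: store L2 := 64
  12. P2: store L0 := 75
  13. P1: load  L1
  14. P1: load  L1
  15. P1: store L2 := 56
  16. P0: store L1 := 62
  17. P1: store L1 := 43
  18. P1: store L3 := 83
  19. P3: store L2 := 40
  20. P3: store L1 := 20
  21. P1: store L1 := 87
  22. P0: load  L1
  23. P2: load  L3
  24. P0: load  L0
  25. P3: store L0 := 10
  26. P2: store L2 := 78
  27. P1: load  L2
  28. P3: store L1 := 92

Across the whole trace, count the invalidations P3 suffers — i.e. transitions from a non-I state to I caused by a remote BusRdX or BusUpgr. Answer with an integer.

invalidations = 5

step 1: P1: load  L2  ⟶  ISII  (L2)  txn=BusRd  M[L2]=80
step 2: P1: load  L1  ⟶  ISII  (L1)  txn=BusRd  M[L1]=0
step 3: P3: load  L4  ⟶  IIIS  (L4)  txn=BusRd  M[L4]=10
step 4: P1: store L0 := 9  ⟶  IMII  (L0)  txn=BusRdX  M[L0]=50
step 5: P1: load  L1  ⟶  ISII  (L1)  txn=∅  M[L1]=0
step 6: P3: load  L1  ⟶  ISIS  (L1)  txn=BusRd  M[L1]=0
step 7: P2: load  L0  ⟶  ISSI  (L0)  txn=BusRd+Flush  M[L0]=9
step 8: P3: load  L0  ⟶  ISSS  (L0)  txn=BusRd  M[L0]=9
step 9: P1: store L4 := 33  ⟶  IMII  (L4)  txn=BusRdX  M[L4]=10
step 10: P1: store L1 := 56  ⟶  IMII  (L1)  txn=BusRdX  M[L1]=0
step 11: P0: store L2 := 64  ⟶  MIII  (L2)  txn=BusRdX  M[L2]=80
step 12: P2: store L0 := 75  ⟶  IIMI  (L0)  txn=BusRdX  M[L0]=9
step 13: P1: load  L1  ⟶  IMII  (L1)  txn=∅  M[L1]=0
step 14: P1: load  L1  ⟶  IMII  (L1)  txn=∅  M[L1]=0
step 15: P1: store L2 := 56  ⟶  IMII  (L2)  txn=BusRdX+Flush  M[L2]=64
step 16: P0: store L1 := 62  ⟶  MIII  (L1)  txn=BusRdX+Flush  M[L1]=56
step 17: P1: store L1 := 43  ⟶  IMII  (L1)  txn=BusRdX+Flush  M[L1]=62
step 18: P1: store L3 := 83  ⟶  IMII  (L3)  txn=BusRdX  M[L3]=50
step 19: P3: store L2 := 40  ⟶  IIIM  (L2)  txn=BusRdX+Flush  M[L2]=56
step 20: P3: store L1 := 20  ⟶  IIIM  (L1)  txn=BusRdX+Flush  M[L1]=43
step 21: P1: store L1 := 87  ⟶  IMII  (L1)  txn=BusRdX+Flush  M[L1]=20
step 22: P0: load  L1  ⟶  SSII  (L1)  txn=BusRd+Flush  M[L1]=87
step 23: P2: load  L3  ⟶  ISSI  (L3)  txn=BusRd+Flush  M[L3]=83
step 24: P0: load  L0  ⟶  SISI  (L0)  txn=BusRd+Flush  M[L0]=75
step 25: P3: store L0 := 10  ⟶  IIIM  (L0)  txn=BusRdX  M[L0]=75
step 26: P2: store L2 := 78  ⟶  IIMI  (L2)  txn=BusRdX+Flush  M[L2]=40
step 27: P1: load  L2  ⟶  ISSI  (L2)  txn=BusRd+Flush  M[L2]=78
step 28: P3: store L1 := 92  ⟶  IIIM  (L1)  txn=BusRdX  M[L1]=87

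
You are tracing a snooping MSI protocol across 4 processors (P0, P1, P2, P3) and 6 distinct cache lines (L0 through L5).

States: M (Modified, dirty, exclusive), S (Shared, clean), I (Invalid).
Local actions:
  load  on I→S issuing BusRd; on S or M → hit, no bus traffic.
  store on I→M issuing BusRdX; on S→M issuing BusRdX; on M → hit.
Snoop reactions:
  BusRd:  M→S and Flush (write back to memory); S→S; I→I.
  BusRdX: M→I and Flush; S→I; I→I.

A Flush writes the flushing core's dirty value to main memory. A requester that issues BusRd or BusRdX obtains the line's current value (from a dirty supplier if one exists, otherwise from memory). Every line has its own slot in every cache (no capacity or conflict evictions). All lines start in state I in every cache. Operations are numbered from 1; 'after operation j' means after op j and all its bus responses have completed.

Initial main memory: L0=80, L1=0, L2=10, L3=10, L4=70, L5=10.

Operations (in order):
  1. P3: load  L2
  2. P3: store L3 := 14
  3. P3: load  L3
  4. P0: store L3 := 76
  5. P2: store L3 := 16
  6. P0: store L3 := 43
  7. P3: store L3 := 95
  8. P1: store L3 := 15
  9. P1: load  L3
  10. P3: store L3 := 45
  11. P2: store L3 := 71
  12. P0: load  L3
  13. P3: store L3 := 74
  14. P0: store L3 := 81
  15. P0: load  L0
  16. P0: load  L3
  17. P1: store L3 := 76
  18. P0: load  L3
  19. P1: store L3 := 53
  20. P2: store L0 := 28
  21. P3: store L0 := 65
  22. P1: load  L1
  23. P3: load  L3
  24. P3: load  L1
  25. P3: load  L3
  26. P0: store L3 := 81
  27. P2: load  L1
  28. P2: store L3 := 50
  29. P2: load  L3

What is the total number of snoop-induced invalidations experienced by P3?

invalidations = 5

step 1: P3: load  L2  ⟶  IIIS  (L2)  txn=BusRd  M[L2]=10
step 2: P3: store L3 := 14  ⟶  IIIM  (L3)  txn=BusRdX  M[L3]=10
step 3: P3: load  L3  ⟶  IIIM  (L3)  txn=∅  M[L3]=10
step 4: P0: store L3 := 76  ⟶  MIII  (L3)  txn=BusRdX+Flush  M[L3]=14
step 5: P2: store L3 := 16  ⟶  IIMI  (L3)  txn=BusRdX+Flush  M[L3]=76
step 6: P0: store L3 := 43  ⟶  MIII  (L3)  txn=BusRdX+Flush  M[L3]=16
step 7: P3: store L3 := 95  ⟶  IIIM  (L3)  txn=BusRdX+Flush  M[L3]=43
step 8: P1: store L3 := 15  ⟶  IMII  (L3)  txn=BusRdX+Flush  M[L3]=95
step 9: P1: load  L3  ⟶  IMII  (L3)  txn=∅  M[L3]=95
step 10: P3: store L3 := 45  ⟶  IIIM  (L3)  txn=BusRdX+Flush  M[L3]=15
step 11: P2: store L3 := 71  ⟶  IIMI  (L3)  txn=BusRdX+Flush  M[L3]=45
step 12: P0: load  L3  ⟶  SISI  (L3)  txn=BusRd+Flush  M[L3]=71
step 13: P3: store L3 := 74  ⟶  IIIM  (L3)  txn=BusRdX  M[L3]=71
step 14: P0: store L3 := 81  ⟶  MIII  (L3)  txn=BusRdX+Flush  M[L3]=74
step 15: P0: load  L0  ⟶  SIII  (L0)  txn=BusRd  M[L0]=80
step 16: P0: load  L3  ⟶  MIII  (L3)  txn=∅  M[L3]=74
step 17: P1: store L3 := 76  ⟶  IMII  (L3)  txn=BusRdX+Flush  M[L3]=81
step 18: P0: load  L3  ⟶  SSII  (L3)  txn=BusRd+Flush  M[L3]=76
step 19: P1: store L3 := 53  ⟶  IMII  (L3)  txn=BusRdX  M[L3]=76
step 20: P2: store L0 := 28  ⟶  IIMI  (L0)  txn=BusRdX  M[L0]=80
step 21: P3: store L0 := 65  ⟶  IIIM  (L0)  txn=BusRdX+Flush  M[L0]=28
step 22: P1: load  L1  ⟶  ISII  (L1)  txn=BusRd  M[L1]=0
step 23: P3: load  L3  ⟶  ISIS  (L3)  txn=BusRd+Flush  M[L3]=53
step 24: P3: load  L1  ⟶  ISIS  (L1)  txn=BusRd  M[L1]=0
step 25: P3: load  L3  ⟶  ISIS  (L3)  txn=∅  M[L3]=53
step 26: P0: store L3 := 81  ⟶  MIII  (L3)  txn=BusRdX  M[L3]=53
step 27: P2: load  L1  ⟶  ISSS  (L1)  txn=BusRd  M[L1]=0
step 28: P2: store L3 := 50  ⟶  IIMI  (L3)  txn=BusRdX+Flush  M[L3]=81
step 29: P2: load  L3  ⟶  IIMI  (L3)  txn=∅  M[L3]=81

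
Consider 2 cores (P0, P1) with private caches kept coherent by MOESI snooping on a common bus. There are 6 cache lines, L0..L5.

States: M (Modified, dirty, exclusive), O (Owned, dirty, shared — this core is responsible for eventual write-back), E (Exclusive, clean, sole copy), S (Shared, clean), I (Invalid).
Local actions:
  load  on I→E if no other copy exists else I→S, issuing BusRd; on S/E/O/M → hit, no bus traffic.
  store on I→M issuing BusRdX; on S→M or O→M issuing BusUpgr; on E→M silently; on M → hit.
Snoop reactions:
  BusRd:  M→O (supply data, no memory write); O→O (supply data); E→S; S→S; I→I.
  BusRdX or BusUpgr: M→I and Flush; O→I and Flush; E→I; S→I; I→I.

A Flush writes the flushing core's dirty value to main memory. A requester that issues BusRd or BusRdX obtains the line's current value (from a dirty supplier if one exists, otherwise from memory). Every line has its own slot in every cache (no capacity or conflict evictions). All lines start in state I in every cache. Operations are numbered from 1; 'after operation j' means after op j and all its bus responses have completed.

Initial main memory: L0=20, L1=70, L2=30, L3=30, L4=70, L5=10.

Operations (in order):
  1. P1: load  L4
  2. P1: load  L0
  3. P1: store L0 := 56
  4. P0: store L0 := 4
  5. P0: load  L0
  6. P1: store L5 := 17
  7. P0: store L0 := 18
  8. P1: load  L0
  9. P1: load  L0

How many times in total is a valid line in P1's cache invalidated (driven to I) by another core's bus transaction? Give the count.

invalidations = 1

step 1: P1: load  L4  ⟶  IE  (L4)  txn=BusRd  M[L4]=70
step 2: P1: load  L0  ⟶  IE  (L0)  txn=BusRd  M[L0]=20
step 3: P1: store L0 := 56  ⟶  IM  (L0)  txn=∅  M[L0]=20
step 4: P0: store L0 := 4  ⟶  MI  (L0)  txn=BusRdX+Flush  M[L0]=56
step 5: P0: load  L0  ⟶  MI  (L0)  txn=∅  M[L0]=56
step 6: P1: store L5 := 17  ⟶  IM  (L5)  txn=BusRdX  M[L5]=10
step 7: P0: store L0 := 18  ⟶  MI  (L0)  txn=∅  M[L0]=56
step 8: P1: load  L0  ⟶  OS  (L0)  txn=BusRd  M[L0]=56
step 9: P1: load  L0  ⟶  OS  (L0)  txn=∅  M[L0]=56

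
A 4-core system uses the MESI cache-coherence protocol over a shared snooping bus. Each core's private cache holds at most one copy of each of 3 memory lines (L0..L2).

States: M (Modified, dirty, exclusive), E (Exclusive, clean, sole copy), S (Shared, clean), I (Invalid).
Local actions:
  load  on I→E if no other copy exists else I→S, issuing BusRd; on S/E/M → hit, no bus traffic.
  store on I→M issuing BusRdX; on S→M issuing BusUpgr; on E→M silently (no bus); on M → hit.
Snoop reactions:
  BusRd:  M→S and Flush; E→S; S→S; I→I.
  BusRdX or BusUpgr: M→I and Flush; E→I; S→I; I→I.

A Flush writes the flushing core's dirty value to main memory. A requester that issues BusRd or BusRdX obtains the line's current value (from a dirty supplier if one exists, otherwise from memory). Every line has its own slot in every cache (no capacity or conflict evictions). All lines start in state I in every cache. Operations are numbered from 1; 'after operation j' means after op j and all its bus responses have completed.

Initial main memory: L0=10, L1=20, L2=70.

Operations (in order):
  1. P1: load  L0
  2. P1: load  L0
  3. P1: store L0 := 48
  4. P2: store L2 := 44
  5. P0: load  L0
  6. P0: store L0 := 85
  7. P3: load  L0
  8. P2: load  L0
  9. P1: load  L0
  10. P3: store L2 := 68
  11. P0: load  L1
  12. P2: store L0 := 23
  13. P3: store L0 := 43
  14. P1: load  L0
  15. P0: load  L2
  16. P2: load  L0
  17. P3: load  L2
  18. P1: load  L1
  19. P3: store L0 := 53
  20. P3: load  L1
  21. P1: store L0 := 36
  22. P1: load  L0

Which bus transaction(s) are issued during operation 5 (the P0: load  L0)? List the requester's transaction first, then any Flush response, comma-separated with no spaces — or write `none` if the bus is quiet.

1. P1: load  L0  bus=[BusRd]  L0: P0=I P1=E P2=I P3=I  mem[L0]=10
2. P1: load  L0  bus=[-]  L0: P0=I P1=E P2=I P3=I  mem[L0]=10
3. P1: store L0 := 48  bus=[-]  L0: P0=I P1=M P2=I P3=I  mem[L0]=10
4. P2: store L2 := 44  bus=[BusRdX]  L2: P0=I P1=I P2=M P3=I  mem[L2]=70
5. P0: load  L0  bus=[BusRd,Flush]  L0: P0=S P1=S P2=I P3=I  mem[L0]=48
6. P0: store L0 := 85  bus=[BusUpgr]  L0: P0=M P1=I P2=I P3=I  mem[L0]=48
7. P3: load  L0  bus=[BusRd,Flush]  L0: P0=S P1=I P2=I P3=S  mem[L0]=85
8. P2: load  L0  bus=[BusRd]  L0: P0=S P1=I P2=S P3=S  mem[L0]=85
9. P1: load  L0  bus=[BusRd]  L0: P0=S P1=S P2=S P3=S  mem[L0]=85
10. P3: store L2 := 68  bus=[BusRdX,Flush]  L2: P0=I P1=I P2=I P3=M  mem[L2]=44
11. P0: load  L1  bus=[BusRd]  L1: P0=E P1=I P2=I P3=I  mem[L1]=20
12. P2: store L0 := 23  bus=[BusUpgr]  L0: P0=I P1=I P2=M P3=I  mem[L0]=85
13. P3: store L0 := 43  bus=[BusRdX,Flush]  L0: P0=I P1=I P2=I P3=M  mem[L0]=23
14. P1: load  L0  bus=[BusRd,Flush]  L0: P0=I P1=S P2=I P3=S  mem[L0]=43
15. P0: load  L2  bus=[BusRd,Flush]  L2: P0=S P1=I P2=I P3=S  mem[L2]=68
16. P2: load  L0  bus=[BusRd]  L0: P0=I P1=S P2=S P3=S  mem[L0]=43
17. P3: load  L2  bus=[-]  L2: P0=S P1=I P2=I P3=S  mem[L2]=68
18. P1: load  L1  bus=[BusRd]  L1: P0=S P1=S P2=I P3=I  mem[L1]=20
19. P3: store L0 := 53  bus=[BusUpgr]  L0: P0=I P1=I P2=I P3=M  mem[L0]=43
20. P3: load  L1  bus=[BusRd]  L1: P0=S P1=S P2=I P3=S  mem[L1]=20
21. P1: store L0 := 36  bus=[BusRdX,Flush]  L0: P0=I P1=M P2=I P3=I  mem[L0]=53
22. P1: load  L0  bus=[-]  L0: P0=I P1=M P2=I P3=I  mem[L0]=53

bus = BusRd,Flush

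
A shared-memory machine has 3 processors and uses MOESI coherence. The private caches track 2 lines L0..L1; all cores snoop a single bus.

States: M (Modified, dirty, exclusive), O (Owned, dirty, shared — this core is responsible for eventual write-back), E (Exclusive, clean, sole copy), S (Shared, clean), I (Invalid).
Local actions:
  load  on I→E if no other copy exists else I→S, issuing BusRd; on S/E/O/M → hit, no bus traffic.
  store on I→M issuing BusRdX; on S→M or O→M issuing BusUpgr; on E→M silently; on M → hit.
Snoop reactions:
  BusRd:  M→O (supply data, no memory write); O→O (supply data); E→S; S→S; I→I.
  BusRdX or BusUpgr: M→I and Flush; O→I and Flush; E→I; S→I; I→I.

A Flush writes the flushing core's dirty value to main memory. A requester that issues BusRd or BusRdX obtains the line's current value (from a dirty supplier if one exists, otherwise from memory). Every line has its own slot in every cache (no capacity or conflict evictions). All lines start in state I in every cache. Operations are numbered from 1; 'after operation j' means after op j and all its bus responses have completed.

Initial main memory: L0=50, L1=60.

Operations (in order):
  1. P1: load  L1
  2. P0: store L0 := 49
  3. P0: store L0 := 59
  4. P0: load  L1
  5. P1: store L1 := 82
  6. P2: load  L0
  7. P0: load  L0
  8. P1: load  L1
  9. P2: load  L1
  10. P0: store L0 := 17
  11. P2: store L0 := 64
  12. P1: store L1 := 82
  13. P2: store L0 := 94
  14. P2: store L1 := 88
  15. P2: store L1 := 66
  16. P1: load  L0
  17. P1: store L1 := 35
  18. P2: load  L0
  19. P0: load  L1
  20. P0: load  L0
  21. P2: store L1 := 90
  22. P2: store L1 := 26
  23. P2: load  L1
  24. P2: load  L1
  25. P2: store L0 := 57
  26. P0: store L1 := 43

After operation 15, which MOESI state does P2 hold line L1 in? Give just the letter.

state = M

[1] P1: load  L1 | P0:I, P1:E(60), P2:I | bus: BusRd
[2] P0: store L0 := 49 | P0:M(49), P1:I, P2:I | bus: BusRdX
[3] P0: store L0 := 59 | P0:M(59), P1:I, P2:I | bus: none
[4] P0: load  L1 | P0:S(60), P1:S(60), P2:I | bus: BusRd
[5] P1: store L1 := 82 | P0:I, P1:M(82), P2:I | bus: BusUpgr
[6] P2: load  L0 | P0:O(59), P1:I, P2:S(59) | bus: BusRd
[7] P0: load  L0 | P0:O(59), P1:I, P2:S(59) | bus: none
[8] P1: load  L1 | P0:I, P1:M(82), P2:I | bus: none
[9] P2: load  L1 | P0:I, P1:O(82), P2:S(82) | bus: BusRd
[10] P0: store L0 := 17 | P0:M(17), P1:I, P2:I | bus: BusUpgr
[11] P2: store L0 := 64 | P0:I, P1:I, P2:M(64) | bus: BusRdX,Flush
[12] P1: store L1 := 82 | P0:I, P1:M(82), P2:I | bus: BusUpgr
[13] P2: store L0 := 94 | P0:I, P1:I, P2:M(94) | bus: none
[14] P2: store L1 := 88 | P0:I, P1:I, P2:M(88) | bus: BusRdX,Flush
[15] P2: store L1 := 66 | P0:I, P1:I, P2:M(66) | bus: none
[16] P1: load  L0 | P0:I, P1:S(94), P2:O(94) | bus: BusRd
[17] P1: store L1 := 35 | P0:I, P1:M(35), P2:I | bus: BusRdX,Flush
[18] P2: load  L0 | P0:I, P1:S(94), P2:O(94) | bus: none
[19] P0: load  L1 | P0:S(35), P1:O(35), P2:I | bus: BusRd
[20] P0: load  L0 | P0:S(94), P1:S(94), P2:O(94) | bus: BusRd
[21] P2: store L1 := 90 | P0:I, P1:I, P2:M(90) | bus: BusRdX,Flush
[22] P2: store L1 := 26 | P0:I, P1:I, P2:M(26) | bus: none
[23] P2: load  L1 | P0:I, P1:I, P2:M(26) | bus: none
[24] P2: load  L1 | P0:I, P1:I, P2:M(26) | bus: none
[25] P2: store L0 := 57 | P0:I, P1:I, P2:M(57) | bus: BusUpgr
[26] P0: store L1 := 43 | P0:M(43), P1:I, P2:I | bus: BusRdX,Flush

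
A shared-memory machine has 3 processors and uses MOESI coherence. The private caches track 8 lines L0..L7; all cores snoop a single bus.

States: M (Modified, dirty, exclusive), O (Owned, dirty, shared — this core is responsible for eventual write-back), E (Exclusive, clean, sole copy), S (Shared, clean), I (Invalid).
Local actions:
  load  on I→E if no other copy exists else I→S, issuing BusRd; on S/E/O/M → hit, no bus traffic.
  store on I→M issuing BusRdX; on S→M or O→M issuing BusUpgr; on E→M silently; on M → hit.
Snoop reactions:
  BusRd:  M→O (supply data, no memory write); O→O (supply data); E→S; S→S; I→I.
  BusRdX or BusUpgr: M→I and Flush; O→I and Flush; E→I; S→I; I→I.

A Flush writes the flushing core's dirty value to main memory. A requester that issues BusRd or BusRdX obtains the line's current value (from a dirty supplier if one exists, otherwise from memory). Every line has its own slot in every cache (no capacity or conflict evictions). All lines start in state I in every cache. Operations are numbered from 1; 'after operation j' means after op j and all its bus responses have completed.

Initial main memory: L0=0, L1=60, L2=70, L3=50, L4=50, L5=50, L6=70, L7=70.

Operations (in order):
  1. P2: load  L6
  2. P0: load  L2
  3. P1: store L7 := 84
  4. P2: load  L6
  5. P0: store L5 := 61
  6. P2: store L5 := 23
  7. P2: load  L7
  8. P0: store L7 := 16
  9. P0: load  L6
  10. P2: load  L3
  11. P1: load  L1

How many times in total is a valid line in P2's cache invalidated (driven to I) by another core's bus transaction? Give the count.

1. P2: load  L6  bus=[BusRd]  L6: P0=I P1=I P2=E  mem[L6]=70
2. P0: load  L2  bus=[BusRd]  L2: P0=E P1=I P2=I  mem[L2]=70
3. P1: store L7 := 84  bus=[BusRdX]  L7: P0=I P1=M P2=I  mem[L7]=70
4. P2: load  L6  bus=[-]  L6: P0=I P1=I P2=E  mem[L6]=70
5. P0: store L5 := 61  bus=[BusRdX]  L5: P0=M P1=I P2=I  mem[L5]=50
6. P2: store L5 := 23  bus=[BusRdX,Flush]  L5: P0=I P1=I P2=M  mem[L5]=61
7. P2: load  L7  bus=[BusRd]  L7: P0=I P1=O P2=S  mem[L7]=70
8. P0: store L7 := 16  bus=[BusRdX,Flush]  L7: P0=M P1=I P2=I  mem[L7]=84
9. P0: load  L6  bus=[BusRd]  L6: P0=S P1=I P2=S  mem[L6]=70
10. P2: load  L3  bus=[BusRd]  L3: P0=I P1=I P2=E  mem[L3]=50
11. P1: load  L1  bus=[BusRd]  L1: P0=I P1=E P2=I  mem[L1]=60

invalidations = 1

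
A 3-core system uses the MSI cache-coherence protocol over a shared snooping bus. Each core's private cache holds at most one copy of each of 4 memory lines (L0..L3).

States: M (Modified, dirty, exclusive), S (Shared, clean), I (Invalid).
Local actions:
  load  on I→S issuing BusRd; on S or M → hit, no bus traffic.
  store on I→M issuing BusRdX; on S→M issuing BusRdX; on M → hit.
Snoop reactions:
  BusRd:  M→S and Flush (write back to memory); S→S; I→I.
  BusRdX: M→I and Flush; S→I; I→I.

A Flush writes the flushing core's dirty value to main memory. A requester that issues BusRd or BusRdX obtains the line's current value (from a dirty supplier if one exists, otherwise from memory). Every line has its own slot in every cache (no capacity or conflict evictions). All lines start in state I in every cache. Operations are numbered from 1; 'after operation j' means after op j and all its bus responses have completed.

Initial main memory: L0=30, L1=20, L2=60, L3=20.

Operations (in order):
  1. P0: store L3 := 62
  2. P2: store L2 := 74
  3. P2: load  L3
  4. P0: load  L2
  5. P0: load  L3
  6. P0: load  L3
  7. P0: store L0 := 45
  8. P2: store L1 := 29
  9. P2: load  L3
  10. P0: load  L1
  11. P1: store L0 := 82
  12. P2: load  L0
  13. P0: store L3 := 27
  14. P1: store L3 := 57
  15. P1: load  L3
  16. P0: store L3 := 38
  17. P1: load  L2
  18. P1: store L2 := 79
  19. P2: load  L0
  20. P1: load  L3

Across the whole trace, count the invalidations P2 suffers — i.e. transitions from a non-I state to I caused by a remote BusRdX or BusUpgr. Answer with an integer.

invalidations = 2

  op1 P0: store L3 := 62 → M/I/I on L3; bus BusRdX; mem=20
  op2 P2: store L2 := 74 → I/I/M on L2; bus BusRdX; mem=60
  op3 P2: load  L3 → S/I/S on L3; bus BusRd Flush; mem=62
  op4 P0: load  L2 → S/I/S on L2; bus BusRd Flush; mem=74
  op5 P0: load  L3 → S/I/S on L3; bus (none); mem=62
  op6 P0: load  L3 → S/I/S on L3; bus (none); mem=62
  op7 P0: store L0 := 45 → M/I/I on L0; bus BusRdX; mem=30
  op8 P2: store L1 := 29 → I/I/M on L1; bus BusRdX; mem=20
  op9 P2: load  L3 → S/I/S on L3; bus (none); mem=62
  op10 P0: load  L1 → S/I/S on L1; bus BusRd Flush; mem=29
  op11 P1: store L0 := 82 → I/M/I on L0; bus BusRdX Flush; mem=45
  op12 P2: load  L0 → I/S/S on L0; bus BusRd Flush; mem=82
  op13 P0: store L3 := 27 → M/I/I on L3; bus BusRdX; mem=62
  op14 P1: store L3 := 57 → I/M/I on L3; bus BusRdX Flush; mem=27
  op15 P1: load  L3 → I/M/I on L3; bus (none); mem=27
  op16 P0: store L3 := 38 → M/I/I on L3; bus BusRdX Flush; mem=57
  op17 P1: load  L2 → S/S/S on L2; bus BusRd; mem=74
  op18 P1: store L2 := 79 → I/M/I on L2; bus BusRdX; mem=74
  op19 P2: load  L0 → I/S/S on L0; bus (none); mem=82
  op20 P1: load  L3 → S/S/I on L3; bus BusRd Flush; mem=38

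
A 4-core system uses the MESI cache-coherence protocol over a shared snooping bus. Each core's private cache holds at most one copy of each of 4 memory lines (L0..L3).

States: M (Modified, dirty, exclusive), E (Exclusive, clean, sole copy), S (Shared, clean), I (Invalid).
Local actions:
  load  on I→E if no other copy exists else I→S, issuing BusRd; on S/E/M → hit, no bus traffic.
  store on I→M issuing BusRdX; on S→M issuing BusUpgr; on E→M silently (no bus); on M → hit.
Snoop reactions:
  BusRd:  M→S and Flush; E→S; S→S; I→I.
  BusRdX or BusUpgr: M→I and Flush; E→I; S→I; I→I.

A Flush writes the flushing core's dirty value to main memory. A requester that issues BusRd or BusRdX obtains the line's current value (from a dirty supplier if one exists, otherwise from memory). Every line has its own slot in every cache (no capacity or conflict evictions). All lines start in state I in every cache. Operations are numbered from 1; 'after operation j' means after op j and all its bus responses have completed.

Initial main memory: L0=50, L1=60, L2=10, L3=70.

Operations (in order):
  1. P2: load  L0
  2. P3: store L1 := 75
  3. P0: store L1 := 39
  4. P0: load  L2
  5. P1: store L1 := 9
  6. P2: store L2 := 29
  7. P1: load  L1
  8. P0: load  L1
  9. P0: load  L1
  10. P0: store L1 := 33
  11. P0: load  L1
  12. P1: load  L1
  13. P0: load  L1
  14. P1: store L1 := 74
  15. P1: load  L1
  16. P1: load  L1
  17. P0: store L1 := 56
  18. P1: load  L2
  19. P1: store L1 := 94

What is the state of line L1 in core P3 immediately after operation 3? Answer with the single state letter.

step 1: P2: load  L0  ⟶  IIEI  (L0)  txn=BusRd  M[L0]=50
step 2: P3: store L1 := 75  ⟶  IIIM  (L1)  txn=BusRdX  M[L1]=60
step 3: P0: store L1 := 39  ⟶  MIII  (L1)  txn=BusRdX+Flush  M[L1]=75
step 4: P0: load  L2  ⟶  EIII  (L2)  txn=BusRd  M[L2]=10
step 5: P1: store L1 := 9  ⟶  IMII  (L1)  txn=BusRdX+Flush  M[L1]=39
step 6: P2: store L2 := 29  ⟶  IIMI  (L2)  txn=BusRdX  M[L2]=10
step 7: P1: load  L1  ⟶  IMII  (L1)  txn=∅  M[L1]=39
step 8: P0: load  L1  ⟶  SSII  (L1)  txn=BusRd+Flush  M[L1]=9
step 9: P0: load  L1  ⟶  SSII  (L1)  txn=∅  M[L1]=9
step 10: P0: store L1 := 33  ⟶  MIII  (L1)  txn=BusUpgr  M[L1]=9
step 11: P0: load  L1  ⟶  MIII  (L1)  txn=∅  M[L1]=9
step 12: P1: load  L1  ⟶  SSII  (L1)  txn=BusRd+Flush  M[L1]=33
step 13: P0: load  L1  ⟶  SSII  (L1)  txn=∅  M[L1]=33
step 14: P1: store L1 := 74  ⟶  IMII  (L1)  txn=BusUpgr  M[L1]=33
step 15: P1: load  L1  ⟶  IMII  (L1)  txn=∅  M[L1]=33
step 16: P1: load  L1  ⟶  IMII  (L1)  txn=∅  M[L1]=33
step 17: P0: store L1 := 56  ⟶  MIII  (L1)  txn=BusRdX+Flush  M[L1]=74
step 18: P1: load  L2  ⟶  ISSI  (L2)  txn=BusRd+Flush  M[L2]=29
step 19: P1: store L1 := 94  ⟶  IMII  (L1)  txn=BusRdX+Flush  M[L1]=56

state = I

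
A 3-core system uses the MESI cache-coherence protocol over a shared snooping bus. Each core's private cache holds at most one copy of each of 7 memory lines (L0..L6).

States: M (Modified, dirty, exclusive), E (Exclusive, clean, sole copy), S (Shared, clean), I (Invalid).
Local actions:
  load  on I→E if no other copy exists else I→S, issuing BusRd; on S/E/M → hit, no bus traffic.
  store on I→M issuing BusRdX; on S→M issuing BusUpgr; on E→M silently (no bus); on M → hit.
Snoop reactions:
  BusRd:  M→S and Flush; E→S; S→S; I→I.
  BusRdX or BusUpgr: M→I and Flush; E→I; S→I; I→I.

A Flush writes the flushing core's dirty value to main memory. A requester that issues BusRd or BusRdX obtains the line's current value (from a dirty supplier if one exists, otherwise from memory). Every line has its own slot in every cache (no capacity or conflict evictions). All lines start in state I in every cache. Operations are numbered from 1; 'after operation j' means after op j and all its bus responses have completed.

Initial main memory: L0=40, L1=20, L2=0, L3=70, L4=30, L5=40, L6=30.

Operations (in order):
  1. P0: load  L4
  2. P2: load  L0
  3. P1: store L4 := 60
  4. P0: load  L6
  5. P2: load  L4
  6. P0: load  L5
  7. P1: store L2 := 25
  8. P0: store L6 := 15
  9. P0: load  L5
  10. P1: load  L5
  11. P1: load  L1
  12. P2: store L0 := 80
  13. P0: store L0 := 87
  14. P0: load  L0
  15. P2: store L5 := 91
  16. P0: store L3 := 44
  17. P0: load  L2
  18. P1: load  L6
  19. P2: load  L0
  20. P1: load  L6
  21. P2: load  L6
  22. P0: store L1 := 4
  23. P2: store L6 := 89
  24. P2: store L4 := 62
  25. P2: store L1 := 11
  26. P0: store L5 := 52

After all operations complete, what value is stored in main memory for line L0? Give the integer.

memory[L0] = 87

1. P0: load  L4  bus=[BusRd]  L4: P0=E P1=I P2=I  mem[L4]=30
2. P2: load  L0  bus=[BusRd]  L0: P0=I P1=I P2=E  mem[L0]=40
3. P1: store L4 := 60  bus=[BusRdX]  L4: P0=I P1=M P2=I  mem[L4]=30
4. P0: load  L6  bus=[BusRd]  L6: P0=E P1=I P2=I  mem[L6]=30
5. P2: load  L4  bus=[BusRd,Flush]  L4: P0=I P1=S P2=S  mem[L4]=60
6. P0: load  L5  bus=[BusRd]  L5: P0=E P1=I P2=I  mem[L5]=40
7. P1: store L2 := 25  bus=[BusRdX]  L2: P0=I P1=M P2=I  mem[L2]=0
8. P0: store L6 := 15  bus=[-]  L6: P0=M P1=I P2=I  mem[L6]=30
9. P0: load  L5  bus=[-]  L5: P0=E P1=I P2=I  mem[L5]=40
10. P1: load  L5  bus=[BusRd]  L5: P0=S P1=S P2=I  mem[L5]=40
11. P1: load  L1  bus=[BusRd]  L1: P0=I P1=E P2=I  mem[L1]=20
12. P2: store L0 := 80  bus=[-]  L0: P0=I P1=I P2=M  mem[L0]=40
13. P0: store L0 := 87  bus=[BusRdX,Flush]  L0: P0=M P1=I P2=I  mem[L0]=80
14. P0: load  L0  bus=[-]  L0: P0=M P1=I P2=I  mem[L0]=80
15. P2: store L5 := 91  bus=[BusRdX]  L5: P0=I P1=I P2=M  mem[L5]=40
16. P0: store L3 := 44  bus=[BusRdX]  L3: P0=M P1=I P2=I  mem[L3]=70
17. P0: load  L2  bus=[BusRd,Flush]  L2: P0=S P1=S P2=I  mem[L2]=25
18. P1: load  L6  bus=[BusRd,Flush]  L6: P0=S P1=S P2=I  mem[L6]=15
19. P2: load  L0  bus=[BusRd,Flush]  L0: P0=S P1=I P2=S  mem[L0]=87
20. P1: load  L6  bus=[-]  L6: P0=S P1=S P2=I  mem[L6]=15
21. P2: load  L6  bus=[BusRd]  L6: P0=S P1=S P2=S  mem[L6]=15
22. P0: store L1 := 4  bus=[BusRdX]  L1: P0=M P1=I P2=I  mem[L1]=20
23. P2: store L6 := 89  bus=[BusUpgr]  L6: P0=I P1=I P2=M  mem[L6]=15
24. P2: store L4 := 62  bus=[BusUpgr]  L4: P0=I P1=I P2=M  mem[L4]=60
25. P2: store L1 := 11  bus=[BusRdX,Flush]  L1: P0=I P1=I P2=M  mem[L1]=4
26. P0: store L5 := 52  bus=[BusRdX,Flush]  L5: P0=M P1=I P2=I  mem[L5]=91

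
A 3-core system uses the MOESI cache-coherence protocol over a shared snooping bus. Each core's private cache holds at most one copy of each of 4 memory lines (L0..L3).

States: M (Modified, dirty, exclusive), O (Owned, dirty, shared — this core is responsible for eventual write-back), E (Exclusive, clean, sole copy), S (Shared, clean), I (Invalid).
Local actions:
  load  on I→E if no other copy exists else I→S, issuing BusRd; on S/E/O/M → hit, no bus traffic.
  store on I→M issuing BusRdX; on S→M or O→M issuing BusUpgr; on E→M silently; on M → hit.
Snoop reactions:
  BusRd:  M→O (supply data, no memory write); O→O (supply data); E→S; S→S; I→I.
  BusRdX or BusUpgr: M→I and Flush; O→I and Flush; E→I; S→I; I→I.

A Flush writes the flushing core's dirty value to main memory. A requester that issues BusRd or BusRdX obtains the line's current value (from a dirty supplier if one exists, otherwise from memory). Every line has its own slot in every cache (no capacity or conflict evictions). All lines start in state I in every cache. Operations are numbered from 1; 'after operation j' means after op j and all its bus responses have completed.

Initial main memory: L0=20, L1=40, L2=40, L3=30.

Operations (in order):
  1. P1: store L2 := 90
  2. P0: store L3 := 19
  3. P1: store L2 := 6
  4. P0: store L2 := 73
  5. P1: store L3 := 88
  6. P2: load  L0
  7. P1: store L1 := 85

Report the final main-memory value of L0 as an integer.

memory[L0] = 20

1. P1: store L2 := 90  bus=[BusRdX]  L2: P0=I P1=M P2=I  mem[L2]=40
2. P0: store L3 := 19  bus=[BusRdX]  L3: P0=M P1=I P2=I  mem[L3]=30
3. P1: store L2 := 6  bus=[-]  L2: P0=I P1=M P2=I  mem[L2]=40
4. P0: store L2 := 73  bus=[BusRdX,Flush]  L2: P0=M P1=I P2=I  mem[L2]=6
5. P1: store L3 := 88  bus=[BusRdX,Flush]  L3: P0=I P1=M P2=I  mem[L3]=19
6. P2: load  L0  bus=[BusRd]  L0: P0=I P1=I P2=E  mem[L0]=20
7. P1: store L1 := 85  bus=[BusRdX]  L1: P0=I P1=M P2=I  mem[L1]=40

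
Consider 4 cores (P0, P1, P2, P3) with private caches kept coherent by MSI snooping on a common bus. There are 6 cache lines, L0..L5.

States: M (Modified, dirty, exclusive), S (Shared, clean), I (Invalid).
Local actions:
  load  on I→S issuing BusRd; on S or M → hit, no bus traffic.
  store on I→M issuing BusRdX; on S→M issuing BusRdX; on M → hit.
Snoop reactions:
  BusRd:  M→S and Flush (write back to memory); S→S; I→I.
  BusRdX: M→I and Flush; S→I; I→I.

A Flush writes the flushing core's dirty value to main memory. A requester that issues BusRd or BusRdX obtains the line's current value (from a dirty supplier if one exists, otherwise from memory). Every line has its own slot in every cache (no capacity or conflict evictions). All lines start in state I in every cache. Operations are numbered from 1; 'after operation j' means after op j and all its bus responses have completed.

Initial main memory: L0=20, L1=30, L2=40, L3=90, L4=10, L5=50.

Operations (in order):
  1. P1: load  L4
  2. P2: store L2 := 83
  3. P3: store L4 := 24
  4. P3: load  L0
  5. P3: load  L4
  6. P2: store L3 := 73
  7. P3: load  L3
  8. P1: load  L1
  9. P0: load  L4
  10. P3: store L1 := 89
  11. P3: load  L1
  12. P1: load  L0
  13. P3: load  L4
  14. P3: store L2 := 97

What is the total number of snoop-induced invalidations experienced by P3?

1. P1: load  L4  bus=[BusRd]  L4: P0=I P1=S P2=I P3=I  mem[L4]=10
2. P2: store L2 := 83  bus=[BusRdX]  L2: P0=I P1=I P2=M P3=I  mem[L2]=40
3. P3: store L4 := 24  bus=[BusRdX]  L4: P0=I P1=I P2=I P3=M  mem[L4]=10
4. P3: load  L0  bus=[BusRd]  L0: P0=I P1=I P2=I P3=S  mem[L0]=20
5. P3: load  L4  bus=[-]  L4: P0=I P1=I P2=I P3=M  mem[L4]=10
6. P2: store L3 := 73  bus=[BusRdX]  L3: P0=I P1=I P2=M P3=I  mem[L3]=90
7. P3: load  L3  bus=[BusRd,Flush]  L3: P0=I P1=I P2=S P3=S  mem[L3]=73
8. P1: load  L1  bus=[BusRd]  L1: P0=I P1=S P2=I P3=I  mem[L1]=30
9. P0: load  L4  bus=[BusRd,Flush]  L4: P0=S P1=I P2=I P3=S  mem[L4]=24
10. P3: store L1 := 89  bus=[BusRdX]  L1: P0=I P1=I P2=I P3=M  mem[L1]=30
11. P3: load  L1  bus=[-]  L1: P0=I P1=I P2=I P3=M  mem[L1]=30
12. P1: load  L0  bus=[BusRd]  L0: P0=I P1=S P2=I P3=S  mem[L0]=20
13. P3: load  L4  bus=[-]  L4: P0=S P1=I P2=I P3=S  mem[L4]=24
14. P3: store L2 := 97  bus=[BusRdX,Flush]  L2: P0=I P1=I P2=I P3=M  mem[L2]=83

invalidations = 0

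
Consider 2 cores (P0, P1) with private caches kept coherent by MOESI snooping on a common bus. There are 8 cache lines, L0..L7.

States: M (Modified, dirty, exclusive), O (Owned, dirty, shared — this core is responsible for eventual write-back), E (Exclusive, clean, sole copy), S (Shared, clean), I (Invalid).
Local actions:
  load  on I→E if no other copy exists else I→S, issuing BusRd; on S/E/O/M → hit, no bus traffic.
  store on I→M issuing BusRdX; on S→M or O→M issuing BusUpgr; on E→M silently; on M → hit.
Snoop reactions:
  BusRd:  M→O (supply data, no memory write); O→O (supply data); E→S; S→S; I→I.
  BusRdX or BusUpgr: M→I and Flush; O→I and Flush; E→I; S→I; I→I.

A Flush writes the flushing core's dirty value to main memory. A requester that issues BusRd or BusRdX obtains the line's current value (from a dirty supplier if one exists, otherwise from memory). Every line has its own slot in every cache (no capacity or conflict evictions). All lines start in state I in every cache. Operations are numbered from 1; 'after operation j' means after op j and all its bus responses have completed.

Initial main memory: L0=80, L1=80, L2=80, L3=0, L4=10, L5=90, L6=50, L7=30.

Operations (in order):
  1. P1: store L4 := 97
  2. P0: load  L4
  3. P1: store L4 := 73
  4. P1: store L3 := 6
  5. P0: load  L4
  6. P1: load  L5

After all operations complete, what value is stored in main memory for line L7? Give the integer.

memory[L7] = 30

[1] P1: store L4 := 97 | P0:I, P1:M(97) | bus: BusRdX
[2] P0: load  L4 | P0:S(97), P1:O(97) | bus: BusRd
[3] P1: store L4 := 73 | P0:I, P1:M(73) | bus: BusUpgr
[4] P1: store L3 := 6 | P0:I, P1:M(6) | bus: BusRdX
[5] P0: load  L4 | P0:S(73), P1:O(73) | bus: BusRd
[6] P1: load  L5 | P0:I, P1:E(90) | bus: BusRd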